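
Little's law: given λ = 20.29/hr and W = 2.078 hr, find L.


L = λW = 20.29·2.078 = 42.1626

Final: 42.1626


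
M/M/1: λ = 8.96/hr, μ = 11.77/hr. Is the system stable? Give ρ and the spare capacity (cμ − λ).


Total capacity cμ = 1·11.77 = 11.77/hr
ρ = λ/(cμ) = 8.96/11.77 = 0.7613
Stable ⇔ ρ < 1: YES
Spare capacity = cμ − λ = 11.77 − 8.96 = 2.81/hr

Final: ρ = 0.7613; stable; margin = 2.81/hr


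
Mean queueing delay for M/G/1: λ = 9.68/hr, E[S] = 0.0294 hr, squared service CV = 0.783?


ρ = λ·E[S] = 9.68·0.0294 = 0.2846
E[S²] = E[S]²(1+C_s²) = 0.0294²·(1+0.783) = 0.001541
Wq = λ·E[S²]/(2(1−ρ)) = 9.68·0.001541/(2·0.7154) = 0.01043 hr

Final: 0.01043 hr


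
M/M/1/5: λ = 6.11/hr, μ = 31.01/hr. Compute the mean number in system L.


ρ = 6.11/31.01 = 0.1970
L = ρ[1 − (K+1)ρ^K + Kρ^(K+1)] / [(1−ρ)(1−ρ^(K+1))]
Numerator: 0.1970·(1 − 6·0.0002970 + 5·0.00005851) = 0.196740
Denominator: (0.8030)·(0.999941) = 0.802920
L = 0.196740/0.802920 = 0.2450

Final: 0.2450


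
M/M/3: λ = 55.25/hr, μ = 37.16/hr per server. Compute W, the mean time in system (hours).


a = 1.4868; ρ = 0.4956; P₀ = 0.213759
Lq = P₀·a^c·ρ/(c!(1−ρ)²) = 0.22811
Wq = Lq/λ = 0.22811/55.25 = 0.004129 hr
W = Wq + 1/μ = 0.004129 + 0.02691 = 0.03104 hr

Final: 0.03104 hr


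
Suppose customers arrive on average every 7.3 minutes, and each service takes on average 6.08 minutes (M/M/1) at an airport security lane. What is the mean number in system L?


λ = 60/7.3 = 8.2192 /hr
μ = 60/6.08 = 9.8684 /hr
ρ = λ/μ = 8.2192/9.8684 = 0.8329
L = ρ/(1−ρ) = 0.8329/0.1671 = 4.9836

Final: 4.9836


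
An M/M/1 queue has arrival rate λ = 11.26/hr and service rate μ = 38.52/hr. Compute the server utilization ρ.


ρ = λ/μ = 11.26/38.52 = 0.2923

Final: 0.2923


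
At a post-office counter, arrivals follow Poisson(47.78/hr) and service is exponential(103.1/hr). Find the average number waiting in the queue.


ρ = 47.78/103.1 = 0.4634
Lq = ρ²/(1−ρ) = 0.2148/0.5366 = 0.4003

Final: 0.4003


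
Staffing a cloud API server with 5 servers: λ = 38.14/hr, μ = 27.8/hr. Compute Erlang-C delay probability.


a = λ/μ = 1.3719; ρ = a/5 = 0.2744
P₀ = 0.253365 (from M/M/c formula)
C(c,a) = [a^c/(c!(1−ρ))]·P₀ = [4.86048/(120·0.7256)]·0.253365
= 0.05582·0.253365 = 0.014143

Final: 0.014143


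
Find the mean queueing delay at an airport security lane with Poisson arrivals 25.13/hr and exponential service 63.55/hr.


ρ = 25.13/63.55 = 0.3954
Wq = ρ/(μ−λ) = 0.3954/(63.55 − 25.13) = 0.3954/38.42 = 0.01029 hr

Final: 0.01029 hr


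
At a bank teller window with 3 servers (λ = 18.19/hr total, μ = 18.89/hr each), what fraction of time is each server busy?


ρ = λ/(cμ) = 18.19/(3·18.89) = 18.19/56.67 = 0.3210

Final: 0.3210


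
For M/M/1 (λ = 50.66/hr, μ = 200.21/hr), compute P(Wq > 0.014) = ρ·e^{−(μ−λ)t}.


ρ = 50.66/200.21 = 0.2530
P(Wq > t) = ρ·e^{−(μ−λ)t} = 0.2530·e^{−2.0937}
= 0.2530·0.123230 = 0.031182

Final: 0.031182


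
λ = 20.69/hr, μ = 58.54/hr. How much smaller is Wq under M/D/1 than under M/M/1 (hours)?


ρ = 20.69/58.54 = 0.3534
Wq(M/M/1) = ρ/(μ−λ) = 0.3534/37.85 = 0.009338 hr
Wq(M/D/1) = ρ/(2(μ−λ)) = 0.004669 hr
Savings = 0.009338 − 0.004669 = 0.004669 hr

Final: 0.004669 hr


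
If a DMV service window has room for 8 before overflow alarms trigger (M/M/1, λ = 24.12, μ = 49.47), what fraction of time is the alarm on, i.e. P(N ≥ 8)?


ρ = 24.12/49.47 = 0.4876
P(N ≥ n) = ρ^n = 0.4876^8 = 0.003194

Final: 0.003194


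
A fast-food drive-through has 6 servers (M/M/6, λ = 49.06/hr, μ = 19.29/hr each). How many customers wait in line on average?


a = λ/μ = 2.5433; ρ = a/6 = 0.4239
P₀ = 0.078115
Lq = P₀·a^c·ρ / (c!·(1−ρ)²) = 0.078115·270.62748·0.4239/(720·0.33191)
= 0.03750

Final: 0.03750


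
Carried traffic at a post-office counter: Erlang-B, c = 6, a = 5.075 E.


B(6,5.075) = 0.197479 (Erlang-B)
Carried load = a(1 − B) = 5.075·(1 − 0.197479) = 5.075·0.802521 = 4.0728 E

Final: 4.0728 Erlangs


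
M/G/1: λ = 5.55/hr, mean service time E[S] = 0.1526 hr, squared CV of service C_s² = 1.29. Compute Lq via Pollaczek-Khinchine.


ρ = λ·E[S] = 5.55·0.1526 = 0.8469
Lq = ρ²(1+C_s²)/(2(1−ρ)) = 0.7173·(1+1.29)/(2·0.1531)
= 0.7173·2.2900/0.3061 = 5.36550

Final: 5.36550


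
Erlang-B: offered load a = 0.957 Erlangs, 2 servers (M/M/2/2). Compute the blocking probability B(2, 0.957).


B(c,a) = (a^c/c!) / Σ_{k=0}^{c} a^k/k!
a^2/2! = 0.457924
Σ terms (k=0..2): 1.00000 + 0.95700 + 0.45792 = 2.414924
B = 0.457924/2.414924 = 0.189623

Final: 0.189623


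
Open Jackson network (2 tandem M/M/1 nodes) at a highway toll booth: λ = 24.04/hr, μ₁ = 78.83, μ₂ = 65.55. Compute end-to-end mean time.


Each node sees arrival rate λ = 24.04/hr (tandem ⇒ throughput preserved).
W₁ = 1/(μ₁−λ) = 1/(78.83−24.04) = 0.01825 hr
W₂ = 1/(μ₂−λ) = 1/(65.55−24.04) = 0.02409 hr
W_total = W₁ + W₂ = 0.01825 + 0.02409 = 0.04234 hr

Final: 0.04234 hr


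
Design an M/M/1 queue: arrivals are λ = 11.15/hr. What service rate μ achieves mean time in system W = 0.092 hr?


W = 1/(μ−λ) ⇒ μ − λ = 1/W = 1/0.092 = 10.8696
μ = λ + 1/W = 11.15 + 10.8696 = 22.0196 per hr

Final: 22.0196 /hr


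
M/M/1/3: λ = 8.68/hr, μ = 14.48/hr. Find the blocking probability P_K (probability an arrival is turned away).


ρ = λ/μ = 8.68/14.48 = 0.5994
P_K = (1−ρ)ρ^K/(1−ρ^(K+1)) = (0.4006·0.215404)/(1 − 0.129123)
= 0.086281/0.870877 = 0.099073

Final: 0.099073


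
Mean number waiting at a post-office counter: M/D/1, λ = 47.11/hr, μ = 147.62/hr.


ρ = 47.11/147.62 = 0.3191
M/D/1: Lq = ρ²/(2(1−ρ)) = 0.1018/(2·0.6809) = 0.07479

Final: 0.07479


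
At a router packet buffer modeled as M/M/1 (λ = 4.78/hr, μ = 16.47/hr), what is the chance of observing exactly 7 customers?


ρ = 4.78/16.47 = 0.2902
P_n = (1−ρ)·ρ^n = (1 − 0.2902)·0.2902^7 = 0.7098·0.0001734 = 0.0001231

Final: 0.0001231


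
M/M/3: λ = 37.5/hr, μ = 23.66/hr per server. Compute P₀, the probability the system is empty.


a = λ/μ = 37.5/23.66 = 1.5850; ρ = a/c = 0.5283
Σ_{k=0}^{2} a^k/k! (terms k=0..2) = 1.00000 + 1.58495 + 1.25604 = 3.84099
Tail: a^3/(3!(1−ρ)) = 3.98153/(6·0.4717) = 1.40685
P₀ = 1/(3.84099 + 1.40685) = 1/5.24785 = 0.190554

Final: 0.190554


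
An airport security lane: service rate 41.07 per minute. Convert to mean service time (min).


Mean service time = 1/μ = 1/41.07 minute = 0.02435 minute
In minutes: 0.02435 × 1 = 0.02435 min

Final: 0.02435 min


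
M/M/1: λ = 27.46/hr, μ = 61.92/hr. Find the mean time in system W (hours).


W = 1/(μ−λ) = 1/(61.92 − 27.46) = 1/34.46 = 0.02902 hr

Final: 0.02902 hr


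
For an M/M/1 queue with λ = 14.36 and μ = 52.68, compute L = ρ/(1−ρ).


ρ = λ/μ = 14.36/52.68 = 0.2726
L = ρ/(1−ρ) = 0.2726/(1 − 0.2726) = 0.2726/0.7274 = 0.3747

Final: 0.3747


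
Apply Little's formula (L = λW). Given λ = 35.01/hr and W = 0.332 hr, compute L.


L = λW = 35.01·0.332 = 11.6233

Final: 11.6233


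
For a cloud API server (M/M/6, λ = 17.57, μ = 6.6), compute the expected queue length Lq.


a = λ/μ = 2.6621; ρ = a/6 = 0.4437
P₀ = 0.069226
Lq = P₀·a^c·ρ / (c!·(1−ρ)²) = 0.069226·355.93194·0.4437/(720·0.30948)
= 0.04906

Final: 0.04906


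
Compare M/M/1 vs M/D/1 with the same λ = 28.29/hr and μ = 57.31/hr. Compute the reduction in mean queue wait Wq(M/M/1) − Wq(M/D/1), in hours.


ρ = 28.29/57.31 = 0.4936
Wq(M/M/1) = ρ/(μ−λ) = 0.4936/29.02 = 0.01701 hr
Wq(M/D/1) = ρ/(2(μ−λ)) = 0.008505 hr
Savings = 0.01701 − 0.008505 = 0.008505 hr

Final: 0.008505 hr


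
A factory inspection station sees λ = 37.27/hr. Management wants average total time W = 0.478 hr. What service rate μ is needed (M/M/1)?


W = 1/(μ−λ) ⇒ μ − λ = 1/W = 1/0.478 = 2.0921
μ = λ + 1/W = 37.27 + 2.0921 = 39.3621 per hr

Final: 39.3621 /hr


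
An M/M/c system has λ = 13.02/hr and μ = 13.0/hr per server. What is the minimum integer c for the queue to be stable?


Stability requires cμ > λ ⇔ c > λ/μ.
λ/μ = 13.02/13.0 = 1.0015
Minimum integer c = ⌊1.0015⌋ + 1 = 2
Check: 2·13.0 = 26.00 > 13.02, while 1·13.0 = 13.00 ≤ 13.02

Final: 2 servers


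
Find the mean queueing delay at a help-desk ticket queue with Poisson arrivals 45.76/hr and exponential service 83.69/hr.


ρ = 45.76/83.69 = 0.5468
Wq = ρ/(μ−λ) = 0.5468/(83.69 − 45.76) = 0.5468/37.93 = 0.01442 hr

Final: 0.01442 hr


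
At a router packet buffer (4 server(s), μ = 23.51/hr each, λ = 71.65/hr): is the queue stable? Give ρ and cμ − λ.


Total capacity cμ = 4·23.51 = 94.04/hr
ρ = λ/(cμ) = 71.65/94.04 = 0.7619
Stable ⇔ ρ < 1: YES
Spare capacity = cμ − λ = 94.04 − 71.65 = 22.39/hr

Final: ρ = 0.7619; stable; margin = 22.39/hr


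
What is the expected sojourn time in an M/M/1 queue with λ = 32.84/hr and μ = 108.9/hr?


W = 1/(μ−λ) = 1/(108.9 − 32.84) = 1/76.06 = 0.01315 hr

Final: 0.01315 hr


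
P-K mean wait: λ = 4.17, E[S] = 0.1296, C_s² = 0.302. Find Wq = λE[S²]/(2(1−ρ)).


ρ = λ·E[S] = 4.17·0.1296 = 0.5404
E[S²] = E[S]²(1+C_s²) = 0.1296²·(1+0.302) = 0.021869
Wq = λ·E[S²]/(2(1−ρ)) = 4.17·0.021869/(2·0.4596) = 0.09921 hr

Final: 0.09921 hr


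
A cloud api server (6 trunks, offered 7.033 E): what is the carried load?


B(6,7.033) = 0.333386 (Erlang-B)
Carried load = a(1 − B) = 7.033·(1 − 0.333386) = 7.033·0.666614 = 4.6883 E

Final: 4.6883 Erlangs


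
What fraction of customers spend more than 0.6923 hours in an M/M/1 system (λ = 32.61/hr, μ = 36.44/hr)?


W ~ Exponential(μ−λ) for M/M/1.
μ − λ = 36.44 − 32.61 = 3.8300
P(W > t) = e^{−(μ−λ)t} = e^{−2.6515} = 0.070545

Final: 0.070545


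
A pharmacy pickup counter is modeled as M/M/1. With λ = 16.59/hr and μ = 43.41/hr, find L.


ρ = λ/μ = 16.59/43.41 = 0.3822
L = ρ/(1−ρ) = 0.3822/(1 − 0.3822) = 0.3822/0.6178 = 0.6186

Final: 0.6186


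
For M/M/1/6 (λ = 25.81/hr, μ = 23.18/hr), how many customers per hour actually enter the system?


ρ = 1.1135; P_K = (1−ρ)ρ^6/(1−ρ^7) = 0.192726
λ_eff = λ(1 − P_K) = 25.81·(1 − 0.192726) = 25.81·0.807274 = 20.8357 /hr

Final: 20.8357 /hr


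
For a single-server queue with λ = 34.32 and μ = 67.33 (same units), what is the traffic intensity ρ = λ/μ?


ρ = λ/μ = 34.32/67.33 = 0.5097

Final: 0.5097


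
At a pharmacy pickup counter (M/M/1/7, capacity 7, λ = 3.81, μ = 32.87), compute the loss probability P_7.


ρ = λ/μ = 3.81/32.87 = 0.1159
P_K = (1−ρ)ρ^K/(1−ρ^(K+1)) = (0.8841·0.0000002811)/(1 − 0.00000003258)
= 0.0000002485/1.000000 = 0.0000002485

Final: 0.0000002485


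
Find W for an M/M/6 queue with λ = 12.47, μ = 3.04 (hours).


a = 4.1020; ρ = 0.6837; P₀ = 0.014835
Lq = P₀·a^c·ρ/(c!(1−ρ)²) = 0.67057
Wq = Lq/λ = 0.67057/12.47 = 0.05378 hr
W = Wq + 1/μ = 0.05378 + 0.32895 = 0.38272 hr

Final: 0.38272 hr


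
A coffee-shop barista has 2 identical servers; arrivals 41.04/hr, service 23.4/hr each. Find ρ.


ρ = λ/(cμ) = 41.04/(2·23.4) = 41.04/46.80 = 0.8769

Final: 0.8769


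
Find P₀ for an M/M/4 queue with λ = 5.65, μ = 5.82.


a = λ/μ = 5.65/5.82 = 0.9708; ρ = a/c = 0.2427
Σ_{k=0}^{3} a^k/k! (terms k=0..3) = 1.00000 + 0.97079 + 0.47122 + 0.15248 = 2.59449
Tail: a^4/(4!(1−ρ)) = 0.88818/(24·0.7573) = 0.04887
P₀ = 1/(2.59449 + 0.04887) = 1/2.64336 = 0.378306

Final: 0.378306


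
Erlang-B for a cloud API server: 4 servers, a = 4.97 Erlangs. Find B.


B(c,a) = (a^c/c!) / Σ_{k=0}^{c} a^k/k!
a^4/4! = 25.422269
Σ terms (k=0..4): 1.00000 + 4.97000 + 12.35045 + 20.46058 + 25.42227 = 64.203298
B = 25.422269/64.203298 = 0.395965

Final: 0.395965


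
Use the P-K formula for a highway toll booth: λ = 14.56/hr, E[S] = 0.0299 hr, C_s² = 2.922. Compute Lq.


ρ = λ·E[S] = 14.56·0.0299 = 0.4353
Lq = ρ²(1+C_s²)/(2(1−ρ)) = 0.1895·(1+2.922)/(2·0.5647)
= 0.1895·3.9220/1.1293 = 0.65820

Final: 0.65820


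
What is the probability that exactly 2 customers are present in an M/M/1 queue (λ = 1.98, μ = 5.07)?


ρ = 1.98/5.07 = 0.3905
P_n = (1−ρ)·ρ^n = (1 − 0.3905)·0.3905^2 = 0.6095·0.152516 = 0.092953

Final: 0.092953


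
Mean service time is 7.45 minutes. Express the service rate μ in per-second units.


μ = 1/(service time) in consistent units.
1 second = 0.0166667 min, so μ = 0.0166667/7.45 = 0.002237 per second

Final: 0.002237 /sec


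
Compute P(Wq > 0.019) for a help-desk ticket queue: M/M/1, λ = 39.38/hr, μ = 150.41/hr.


ρ = 39.38/150.41 = 0.2618
P(Wq > t) = ρ·e^{−(μ−λ)t} = 0.2618·e^{−2.1096}
= 0.2618·0.121290 = 0.031756

Final: 0.031756


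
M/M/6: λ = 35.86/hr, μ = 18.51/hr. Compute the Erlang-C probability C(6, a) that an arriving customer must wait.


a = λ/μ = 1.9373; ρ = a/6 = 0.3229
P₀ = 0.143912 (from M/M/c formula)
C(c,a) = [a^c/(c!(1−ρ))]·P₀ = [52.87169/(720·0.6771)]·0.143912
= 0.10845·0.143912 = 0.015607

Final: 0.015607


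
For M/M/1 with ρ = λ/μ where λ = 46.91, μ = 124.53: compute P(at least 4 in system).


ρ = 46.91/124.53 = 0.3767
P(N ≥ n) = ρ^n = 0.3767^4 = 0.020136

Final: 0.020136


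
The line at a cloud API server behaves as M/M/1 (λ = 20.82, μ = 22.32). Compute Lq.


ρ = 20.82/22.32 = 0.9328
Lq = ρ²/(1−ρ) = 0.8701/0.06720 = 12.9472

Final: 12.9472


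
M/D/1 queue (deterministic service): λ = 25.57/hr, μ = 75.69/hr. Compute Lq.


ρ = 25.57/75.69 = 0.3378
M/D/1: Lq = ρ²/(2(1−ρ)) = 0.1141/(2·0.6622) = 0.08618

Final: 0.08618


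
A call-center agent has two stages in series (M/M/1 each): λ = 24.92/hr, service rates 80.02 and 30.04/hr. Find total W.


Each node sees arrival rate λ = 24.92/hr (tandem ⇒ throughput preserved).
W₁ = 1/(μ₁−λ) = 1/(80.02−24.92) = 0.01815 hr
W₂ = 1/(μ₂−λ) = 1/(30.04−24.92) = 0.19531 hr
W_total = W₁ + W₂ = 0.01815 + 0.19531 = 0.21346 hr

Final: 0.21346 hr


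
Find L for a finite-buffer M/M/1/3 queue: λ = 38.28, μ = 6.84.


ρ = 38.28/6.84 = 5.5965
L = ρ[1 − (K+1)ρ^K + Kρ^(K+1)] / [(1−ρ)(1−ρ^(K+1))]
Numerator: 5.5965·(1 − 4·175.286102 + 3·980.987130) = 12551.905570
Denominator: (-4.5965)·(-979.987130) = 4504.502245
L = 12551.905570/4504.502245 = 2.7865

Final: 2.7865


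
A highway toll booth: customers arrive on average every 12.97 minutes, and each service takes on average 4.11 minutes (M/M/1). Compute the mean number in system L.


λ = 60/12.97 = 4.6261 /hr
μ = 60/4.11 = 14.5985 /hr
ρ = λ/μ = 4.6261/14.5985 = 0.3169
L = ρ/(1−ρ) = 0.3169/0.6831 = 0.4639

Final: 0.4639


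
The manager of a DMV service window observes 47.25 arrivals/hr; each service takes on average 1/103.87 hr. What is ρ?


ρ = λ/μ = 47.25/103.87 = 0.4549

Final: 0.4549


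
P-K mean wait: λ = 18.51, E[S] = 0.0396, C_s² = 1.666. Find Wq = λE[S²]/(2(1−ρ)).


ρ = λ·E[S] = 18.51·0.0396 = 0.7330
E[S²] = E[S]²(1+C_s²) = 0.0396²·(1+1.666) = 0.004181
Wq = λ·E[S²]/(2(1−ρ)) = 18.51·0.004181/(2·0.2670) = 0.14491 hr

Final: 0.14491 hr


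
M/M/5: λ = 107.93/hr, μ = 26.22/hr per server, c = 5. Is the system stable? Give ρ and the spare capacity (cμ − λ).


Total capacity cμ = 5·26.22 = 131.10/hr
ρ = λ/(cμ) = 107.93/131.10 = 0.8233
Stable ⇔ ρ < 1: YES
Spare capacity = cμ − λ = 131.10 − 107.93 = 23.17/hr

Final: ρ = 0.8233; stable; margin = 23.17/hr


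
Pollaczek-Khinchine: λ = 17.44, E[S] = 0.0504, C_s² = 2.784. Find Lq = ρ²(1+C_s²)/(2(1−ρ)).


ρ = λ·E[S] = 17.44·0.0504 = 0.8790
Lq = ρ²(1+C_s²)/(2(1−ρ)) = 0.7726·(1+2.784)/(2·0.1210)
= 0.7726·3.7840/0.2420 = 12.07824

Final: 12.07824


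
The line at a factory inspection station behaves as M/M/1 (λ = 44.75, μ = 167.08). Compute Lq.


ρ = 44.75/167.08 = 0.2678
Lq = ρ²/(1−ρ) = 0.07174/0.7322 = 0.09798

Final: 0.09798


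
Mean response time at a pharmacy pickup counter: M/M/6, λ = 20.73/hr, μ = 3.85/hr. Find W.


a = 5.3844; ρ = 0.8974; P₀ = 0.002225
Lq = P₀·a^c·ρ/(c!(1−ρ)²) = 6.41896
Wq = Lq/λ = 6.41896/20.73 = 0.30965 hr
W = Wq + 1/μ = 0.30965 + 0.25974 = 0.56939 hr

Final: 0.56939 hr


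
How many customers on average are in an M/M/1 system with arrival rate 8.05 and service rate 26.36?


ρ = λ/μ = 8.05/26.36 = 0.3054
L = ρ/(1−ρ) = 0.3054/(1 − 0.3054) = 0.3054/0.6946 = 0.4397

Final: 0.4397


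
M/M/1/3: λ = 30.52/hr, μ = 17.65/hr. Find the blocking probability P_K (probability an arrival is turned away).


ρ = λ/μ = 30.52/17.65 = 1.7292
P_K = (1−ρ)ρ^K/(1−ρ^(K+1)) = (-0.7292·5.170344)/(1 − 8.940448)
= -3.770104/-7.940448 = 0.474797

Final: 0.474797


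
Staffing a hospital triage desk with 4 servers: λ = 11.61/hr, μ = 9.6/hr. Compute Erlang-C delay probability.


a = λ/μ = 1.2094; ρ = a/4 = 0.3023
P₀ = 0.297333 (from M/M/c formula)
C(c,a) = [a^c/(c!(1−ρ))]·P₀ = [2.13916/(24·0.6977)]·0.297333
= 0.12776·0.297333 = 0.037987

Final: 0.037987


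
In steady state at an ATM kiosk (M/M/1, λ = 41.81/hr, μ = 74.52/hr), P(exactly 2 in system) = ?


ρ = 41.81/74.52 = 0.5611
P_n = (1−ρ)·ρ^n = (1 − 0.5611)·0.5611^2 = 0.4389·0.314785 = 0.138173

Final: 0.138173


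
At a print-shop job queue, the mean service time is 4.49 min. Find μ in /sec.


μ = 1/(service time) in consistent units.
1 second = 0.0166667 min, so μ = 0.0166667/4.49 = 0.003712 per second

Final: 0.003712 /sec


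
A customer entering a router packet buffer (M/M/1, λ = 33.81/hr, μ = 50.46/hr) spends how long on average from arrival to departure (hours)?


W = 1/(μ−λ) = 1/(50.46 − 33.81) = 1/16.65 = 0.06006 hr

Final: 0.06006 hr


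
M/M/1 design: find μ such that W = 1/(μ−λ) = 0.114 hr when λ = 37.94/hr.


W = 1/(μ−λ) ⇒ μ − λ = 1/W = 1/0.114 = 8.7719
μ = λ + 1/W = 37.94 + 8.7719 = 46.7119 per hr

Final: 46.7119 /hr


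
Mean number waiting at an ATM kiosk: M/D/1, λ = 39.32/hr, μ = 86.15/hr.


ρ = 39.32/86.15 = 0.4564
M/D/1: Lq = ρ²/(2(1−ρ)) = 0.2083/(2·0.5436) = 0.19161

Final: 0.19161


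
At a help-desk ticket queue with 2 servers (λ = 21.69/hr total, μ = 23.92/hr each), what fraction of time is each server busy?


ρ = λ/(cμ) = 21.69/(2·23.92) = 21.69/47.84 = 0.4534

Final: 0.4534


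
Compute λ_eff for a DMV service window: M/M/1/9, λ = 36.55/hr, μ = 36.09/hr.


ρ = 1.0127; P_K = (1−ρ)ρ^9/(1−ρ^10) = 0.105795
λ_eff = λ(1 − P_K) = 36.55·(1 − 0.105795) = 36.55·0.894205 = 32.6832 /hr

Final: 32.6832 /hr


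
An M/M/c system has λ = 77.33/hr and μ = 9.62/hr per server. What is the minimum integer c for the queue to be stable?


Stability requires cμ > λ ⇔ c > λ/μ.
λ/μ = 77.33/9.62 = 8.0385
Minimum integer c = ⌊8.0385⌋ + 1 = 9
Check: 9·9.62 = 86.58 > 77.33, while 8·9.62 = 76.96 ≤ 77.33

Final: 9 servers


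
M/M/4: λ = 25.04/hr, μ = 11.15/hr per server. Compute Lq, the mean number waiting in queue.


a = λ/μ = 2.2457; ρ = a/4 = 0.5614
P₀ = 0.099289
Lq = P₀·a^c·ρ / (c!·(1−ρ)²) = 0.099289·25.43536·0.5614/(24·0.19234)
= 0.30716

Final: 0.30716


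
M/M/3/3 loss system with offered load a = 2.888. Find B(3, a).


B(c,a) = (a^c/c!) / Σ_{k=0}^{c} a^k/k!
a^3/3! = 4.014582
Σ terms (k=0..3): 1.00000 + 2.88800 + 4.17027 + 4.01458 = 12.072854
B = 4.014582/12.072854 = 0.332530

Final: 0.332530


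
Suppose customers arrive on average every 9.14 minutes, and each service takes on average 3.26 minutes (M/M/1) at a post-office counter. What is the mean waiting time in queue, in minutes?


λ = 60/9.14 = 6.5646 /hr
μ = 60/3.26 = 18.4049 /hr
ρ = λ/μ = 6.5646/18.4049 = 0.3567
Wq = ρ/(μ−λ) = 0.3567/(18.4049−6.5646) = 0.03012 hr
In minutes: 0.03012·60 = 1.807 min

Final: 1.807 min


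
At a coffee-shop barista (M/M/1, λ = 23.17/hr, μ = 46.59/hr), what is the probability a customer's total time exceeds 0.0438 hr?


W ~ Exponential(μ−λ) for M/M/1.
μ − λ = 46.59 − 23.17 = 23.4200
P(W > t) = e^{−(μ−λ)t} = e^{−1.0258} = 0.358511

Final: 0.358511


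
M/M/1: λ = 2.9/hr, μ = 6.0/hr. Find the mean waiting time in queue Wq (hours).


ρ = 2.9/6.0 = 0.4833
Wq = ρ/(μ−λ) = 0.4833/(6.0 − 2.9) = 0.4833/3.10 = 0.1559 hr

Final: 0.1559 hr


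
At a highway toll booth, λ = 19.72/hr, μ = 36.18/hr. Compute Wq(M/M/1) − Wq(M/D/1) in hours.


ρ = 19.72/36.18 = 0.5451
Wq(M/M/1) = ρ/(μ−λ) = 0.5451/16.46 = 0.03311 hr
Wq(M/D/1) = ρ/(2(μ−λ)) = 0.01656 hr
Savings = 0.03311 − 0.01656 = 0.01656 hr

Final: 0.01656 hr


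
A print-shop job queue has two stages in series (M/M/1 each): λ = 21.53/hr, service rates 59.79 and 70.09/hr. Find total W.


Each node sees arrival rate λ = 21.53/hr (tandem ⇒ throughput preserved).
W₁ = 1/(μ₁−λ) = 1/(59.79−21.53) = 0.02614 hr
W₂ = 1/(μ₂−λ) = 1/(70.09−21.53) = 0.02059 hr
W_total = W₁ + W₂ = 0.02614 + 0.02059 = 0.04673 hr

Final: 0.04673 hr


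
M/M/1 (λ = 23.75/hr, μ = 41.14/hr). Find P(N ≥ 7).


ρ = 23.75/41.14 = 0.5773
P(N ≥ n) = ρ^n = 0.5773^7 = 0.021370

Final: 0.021370


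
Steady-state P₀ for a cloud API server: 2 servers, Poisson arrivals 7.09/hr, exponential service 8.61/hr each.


a = λ/μ = 7.09/8.61 = 0.8235; ρ = a/c = 0.4117
Σ_{k=0}^{1} a^k/k! (terms k=0..1) = 1.00000 + 0.82346 = 1.82346
Tail: a^2/(2!(1−ρ)) = 0.67809/(2·0.5883) = 0.57634
P₀ = 1/(1.82346 + 0.57634) = 1/2.39980 = 0.416701

Final: 0.416701


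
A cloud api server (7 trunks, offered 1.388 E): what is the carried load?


B(7,1.388) = 0.0004915 (Erlang-B)
Carried load = a(1 − B) = 1.388·(1 − 0.0004915) = 1.388·0.999508 = 1.3873 E

Final: 1.3873 Erlangs


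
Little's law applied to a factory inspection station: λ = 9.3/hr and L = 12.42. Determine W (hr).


W = L/λ = 12.42/9.3 = 1.3355 hr

Final: 1.3355 hr


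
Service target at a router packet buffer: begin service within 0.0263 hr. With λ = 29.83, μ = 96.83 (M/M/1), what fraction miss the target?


ρ = 29.83/96.83 = 0.3081
P(Wq > t) = ρ·e^{−(μ−λ)t} = 0.3081·e^{−1.7621}
= 0.3081·0.171684 = 0.052890

Final: 0.052890


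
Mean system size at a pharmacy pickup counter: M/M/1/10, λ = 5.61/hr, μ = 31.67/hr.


ρ = 5.61/31.67 = 0.1771
L = ρ[1 − (K+1)ρ^K + Kρ^(K+1)] / [(1−ρ)(1−ρ^(K+1))]
Numerator: 0.1771·(1 − 11·0.00000003042 + 10·0.000000005388) = 0.177139
Denominator: (0.8229)·(1.000000) = 0.822861
L = 0.177139/0.822861 = 0.2153

Final: 0.2153


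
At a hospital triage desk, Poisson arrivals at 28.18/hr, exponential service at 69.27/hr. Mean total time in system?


W = 1/(μ−λ) = 1/(69.27 − 28.18) = 1/41.09 = 0.02434 hr

Final: 0.02434 hr


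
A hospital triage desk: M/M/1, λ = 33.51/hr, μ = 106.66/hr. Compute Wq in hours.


ρ = 33.51/106.66 = 0.3142
Wq = ρ/(μ−λ) = 0.3142/(106.66 − 33.51) = 0.3142/73.15 = 0.004295 hr

Final: 0.004295 hr


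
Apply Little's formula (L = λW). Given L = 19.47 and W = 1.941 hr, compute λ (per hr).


λ = L/W = 19.47/1.941 = 10.0309 /hr

Final: 10.0309 /hr


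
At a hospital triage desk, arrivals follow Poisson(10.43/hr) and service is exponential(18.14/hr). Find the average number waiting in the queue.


ρ = 10.43/18.14 = 0.5750
Lq = ρ²/(1−ρ) = 0.3306/0.4250 = 0.7778

Final: 0.7778


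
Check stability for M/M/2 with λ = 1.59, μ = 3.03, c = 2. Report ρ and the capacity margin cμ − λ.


Total capacity cμ = 2·3.03 = 6.06/hr
ρ = λ/(cμ) = 1.59/6.06 = 0.2624
Stable ⇔ ρ < 1: YES
Spare capacity = cμ − λ = 6.06 − 1.59 = 4.47/hr

Final: ρ = 0.2624; stable; margin = 4.47/hr


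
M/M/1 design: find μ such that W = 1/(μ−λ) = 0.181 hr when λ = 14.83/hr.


W = 1/(μ−λ) ⇒ μ − λ = 1/W = 1/0.181 = 5.5249
μ = λ + 1/W = 14.83 + 5.5249 = 20.3549 per hr

Final: 20.3549 /hr


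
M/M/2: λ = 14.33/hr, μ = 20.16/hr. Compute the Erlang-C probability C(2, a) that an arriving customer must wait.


a = λ/μ = 0.7108; ρ = a/2 = 0.3554
P₀ = 0.475572 (from M/M/c formula)
C(c,a) = [a^c/(c!(1−ρ))]·P₀ = [0.50526/(2·0.6446)]·0.475572
= 0.39192·0.475572 = 0.186385

Final: 0.186385


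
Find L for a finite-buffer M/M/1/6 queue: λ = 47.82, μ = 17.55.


ρ = 47.82/17.55 = 2.7248
L = ρ[1 − (K+1)ρ^K + Kρ^(K+1)] / [(1−ρ)(1−ρ^(K+1))]
Numerator: 2.7248·(1 − 7·409.255671 + 6·1115.134255) = 10427.800412
Denominator: (-1.7248)·(-1114.134255) = 1921.643527
L = 10427.800412/1921.643527 = 5.4265

Final: 5.4265


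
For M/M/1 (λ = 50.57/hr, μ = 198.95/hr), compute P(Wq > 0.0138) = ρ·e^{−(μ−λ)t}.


ρ = 50.57/198.95 = 0.2542
P(Wq > t) = ρ·e^{−(μ−λ)t} = 0.2542·e^{−2.0476}
= 0.2542·0.129039 = 0.032800

Final: 0.032800


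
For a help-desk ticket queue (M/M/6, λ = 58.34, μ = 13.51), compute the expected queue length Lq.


a = λ/μ = 4.3183; ρ = a/6 = 0.7197
P₀ = 0.011468
Lq = P₀·a^c·ρ / (c!·(1−ρ)²) = 0.011468·6484.35009·0.7197/(720·0.07856)
= 0.94622

Final: 0.94622


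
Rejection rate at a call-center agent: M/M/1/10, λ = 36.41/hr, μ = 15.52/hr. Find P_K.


ρ = λ/μ = 36.41/15.52 = 2.3460
P_K = (1−ρ)ρ^K/(1−ρ^(K+1)) = (-1.3460·5049.979558)/(1 − 11847.278074)
= -6797.298516/-11846.278074 = 0.573792

Final: 0.573792


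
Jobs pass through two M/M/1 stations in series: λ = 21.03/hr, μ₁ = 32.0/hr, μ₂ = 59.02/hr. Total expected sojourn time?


Each node sees arrival rate λ = 21.03/hr (tandem ⇒ throughput preserved).
W₁ = 1/(μ₁−λ) = 1/(32.0−21.03) = 0.09116 hr
W₂ = 1/(μ₂−λ) = 1/(59.02−21.03) = 0.02632 hr
W_total = W₁ + W₂ = 0.09116 + 0.02632 = 0.11748 hr

Final: 0.11748 hr


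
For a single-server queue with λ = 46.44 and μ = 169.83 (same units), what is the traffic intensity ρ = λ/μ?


ρ = λ/μ = 46.44/169.83 = 0.2734

Final: 0.2734


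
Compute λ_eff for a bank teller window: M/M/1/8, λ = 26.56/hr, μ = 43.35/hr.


ρ = 0.6127; P_K = (1−ρ)ρ^8/(1−ρ^9) = 0.007786
λ_eff = λ(1 − P_K) = 26.56·(1 − 0.007786) = 26.56·0.992214 = 26.3532 /hr

Final: 26.3532 /hr


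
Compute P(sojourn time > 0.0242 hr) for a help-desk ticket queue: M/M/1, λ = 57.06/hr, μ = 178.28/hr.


W ~ Exponential(μ−λ) for M/M/1.
μ − λ = 178.28 − 57.06 = 121.2200
P(W > t) = e^{−(μ−λ)t} = e^{−2.9335} = 0.053209

Final: 0.053209


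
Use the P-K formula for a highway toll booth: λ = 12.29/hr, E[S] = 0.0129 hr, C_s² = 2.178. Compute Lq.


ρ = λ·E[S] = 12.29·0.0129 = 0.1585
Lq = ρ²(1+C_s²)/(2(1−ρ)) = 0.02514·(1+2.178)/(2·0.8415)
= 0.02514·3.1780/1.6829 = 0.04747

Final: 0.04747


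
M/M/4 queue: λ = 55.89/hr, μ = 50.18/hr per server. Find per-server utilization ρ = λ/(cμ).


ρ = λ/(cμ) = 55.89/(4·50.18) = 55.89/200.72 = 0.2784

Final: 0.2784


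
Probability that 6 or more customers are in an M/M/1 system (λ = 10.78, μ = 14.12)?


ρ = 10.78/14.12 = 0.7635
P(N ≥ n) = ρ^n = 0.7635^6 = 0.198018

Final: 0.198018


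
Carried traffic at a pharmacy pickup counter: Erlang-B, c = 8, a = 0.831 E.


B(8,0.831) = 0.000002457 (Erlang-B)
Carried load = a(1 − B) = 0.831·(1 − 0.000002457) = 0.831·0.999998 = 0.8310 E

Final: 0.8310 Erlangs


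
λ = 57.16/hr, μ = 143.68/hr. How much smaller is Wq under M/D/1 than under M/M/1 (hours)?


ρ = 57.16/143.68 = 0.3978
Wq(M/M/1) = ρ/(μ−λ) = 0.3978/86.52 = 0.004598 hr
Wq(M/D/1) = ρ/(2(μ−λ)) = 0.002299 hr
Savings = 0.004598 − 0.002299 = 0.002299 hr

Final: 0.002299 hr


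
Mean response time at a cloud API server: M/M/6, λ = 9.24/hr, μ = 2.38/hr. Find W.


a = 3.8824; ρ = 0.6471; P₀ = 0.019061
Lq = P₀·a^c·ρ/(c!(1−ρ)²) = 0.47089
Wq = Lq/λ = 0.47089/9.24 = 0.05096 hr
W = Wq + 1/μ = 0.05096 + 0.42017 = 0.47113 hr

Final: 0.47113 hr


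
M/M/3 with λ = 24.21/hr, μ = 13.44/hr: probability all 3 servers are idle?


a = λ/μ = 24.21/13.44 = 1.8013; ρ = a/c = 0.6004
Σ_{k=0}^{2} a^k/k! (terms k=0..2) = 1.00000 + 1.80134 + 1.62241 = 4.42375
Tail: a^3/(3!(1−ρ)) = 5.84503/(6·0.3996) = 2.43815
P₀ = 1/(4.42375 + 2.43815) = 1/6.86190 = 0.145732

Final: 0.145732


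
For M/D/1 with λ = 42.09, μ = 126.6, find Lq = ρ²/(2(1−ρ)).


ρ = 42.09/126.6 = 0.3325
M/D/1: Lq = ρ²/(2(1−ρ)) = 0.1105/(2·0.6675) = 0.08279

Final: 0.08279


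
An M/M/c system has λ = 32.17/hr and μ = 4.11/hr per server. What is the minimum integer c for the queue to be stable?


Stability requires cμ > λ ⇔ c > λ/μ.
λ/μ = 32.17/4.11 = 7.8273
Minimum integer c = ⌊7.8273⌋ + 1 = 8
Check: 8·4.11 = 32.88 > 32.17, while 7·4.11 = 28.77 ≤ 32.17

Final: 8 servers


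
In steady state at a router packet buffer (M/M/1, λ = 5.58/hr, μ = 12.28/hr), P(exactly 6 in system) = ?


ρ = 5.58/12.28 = 0.4544
P_n = (1−ρ)·ρ^n = (1 − 0.4544)·0.4544^6 = 0.5456·0.008803 = 0.004803

Final: 0.004803


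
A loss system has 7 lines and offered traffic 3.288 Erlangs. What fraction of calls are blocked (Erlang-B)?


B(c,a) = (a^c/c!) / Σ_{k=0}^{c} a^k/k!
a^7/7! = 0.824313
Σ terms (k=0..7): 1.00000 + 3.28800 + 5.40547 + 5.92440 + 4.86985 + 3.20242 + 1.75492 + 0.82431 = 26.269377
B = 0.824313/26.269377 = 0.031379

Final: 0.031379


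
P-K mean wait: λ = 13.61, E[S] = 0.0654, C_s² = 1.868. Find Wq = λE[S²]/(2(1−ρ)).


ρ = λ·E[S] = 13.61·0.0654 = 0.8901
E[S²] = E[S]²(1+C_s²) = 0.0654²·(1+1.868) = 0.012267
Wq = λ·E[S²]/(2(1−ρ)) = 13.61·0.012267/(2·0.1099) = 0.75952 hr

Final: 0.75952 hr


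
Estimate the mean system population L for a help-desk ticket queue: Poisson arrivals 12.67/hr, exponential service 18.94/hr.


ρ = λ/μ = 12.67/18.94 = 0.6690
L = ρ/(1−ρ) = 0.6690/(1 − 0.6690) = 0.6690/0.3310 = 2.0207

Final: 2.0207


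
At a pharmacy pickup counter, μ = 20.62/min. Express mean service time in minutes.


Mean service time = 1/μ = 1/20.62 minute = 0.04850 minute
In minutes: 0.04850 × 1 = 0.04850 min

Final: 0.04850 min


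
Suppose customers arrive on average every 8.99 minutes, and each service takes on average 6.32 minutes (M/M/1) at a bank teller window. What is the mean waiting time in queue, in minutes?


λ = 60/8.99 = 6.6741 /hr
μ = 60/6.32 = 9.4937 /hr
ρ = λ/μ = 6.6741/9.4937 = 0.7030
Wq = ρ/(μ−λ) = 0.7030/(9.4937−6.6741) = 0.24933 hr
In minutes: 0.24933·60 = 14.960 min

Final: 14.960 min


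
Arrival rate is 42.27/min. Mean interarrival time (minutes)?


Mean interarrival time = 1/λ = 1/42.27 minute = 0.02366 minute
In minutes: 0.02366 × 1 = 0.02366 min

Final: 0.02366 min


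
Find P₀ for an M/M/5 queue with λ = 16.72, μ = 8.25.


a = λ/μ = 16.72/8.25 = 2.0267; ρ = a/c = 0.4053
Σ_{k=0}^{4} a^k/k! (terms k=0..4) = 1.00000 + 2.02667 + 2.05369 + 1.38738 + 0.70294 = 7.17068
Tail: a^5/(5!(1−ρ)) = 34.19099/(120·0.5947) = 0.47913
P₀ = 1/(7.17068 + 0.47913) = 1/7.64981 = 0.130722

Final: 0.130722


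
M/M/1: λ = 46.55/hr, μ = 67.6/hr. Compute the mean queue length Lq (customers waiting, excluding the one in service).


ρ = 46.55/67.6 = 0.6886
Lq = ρ²/(1−ρ) = 0.4742/0.3114 = 1.5228

Final: 1.5228


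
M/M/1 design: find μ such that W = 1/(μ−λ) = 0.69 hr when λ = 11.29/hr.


W = 1/(μ−λ) ⇒ μ − λ = 1/W = 1/0.69 = 1.4493
μ = λ + 1/W = 11.29 + 1.4493 = 12.7393 per hr

Final: 12.7393 /hr


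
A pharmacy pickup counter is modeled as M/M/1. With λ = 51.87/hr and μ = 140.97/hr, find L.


ρ = λ/μ = 51.87/140.97 = 0.3680
L = ρ/(1−ρ) = 0.3680/(1 − 0.3680) = 0.3680/0.6320 = 0.5822

Final: 0.5822


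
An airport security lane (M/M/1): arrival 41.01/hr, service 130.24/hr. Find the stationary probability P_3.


ρ = 41.01/130.24 = 0.3149
P_n = (1−ρ)·ρ^n = (1 − 0.3149)·0.3149^3 = 0.6851·0.031220 = 0.021390

Final: 0.021390


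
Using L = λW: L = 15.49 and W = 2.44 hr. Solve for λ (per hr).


λ = L/W = 15.49/2.44 = 6.3484 /hr

Final: 6.3484 /hr


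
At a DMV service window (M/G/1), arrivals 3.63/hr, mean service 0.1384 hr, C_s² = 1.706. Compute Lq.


ρ = λ·E[S] = 3.63·0.1384 = 0.5024
Lq = ρ²(1+C_s²)/(2(1−ρ)) = 0.2524·(1+1.706)/(2·0.4976)
= 0.2524·2.7060/0.9952 = 0.68627

Final: 0.68627


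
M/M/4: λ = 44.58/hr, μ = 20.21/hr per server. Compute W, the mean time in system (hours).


a = 2.2058; ρ = 0.5515; P₀ = 0.103876
Lq = P₀·a^c·ρ/(c!(1−ρ)²) = 0.28087
Wq = Lq/λ = 0.28087/44.58 = 0.006300 hr
W = Wq + 1/μ = 0.006300 + 0.04948 = 0.05578 hr

Final: 0.05578 hr


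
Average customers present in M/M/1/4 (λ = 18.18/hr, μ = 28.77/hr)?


ρ = 18.18/28.77 = 0.6319
L = ρ[1 − (K+1)ρ^K + Kρ^(K+1)] / [(1−ρ)(1−ρ^(K+1))]
Numerator: 0.6319·(1 − 5·0.159447 + 4·0.100756) = 0.382803
Denominator: (0.3681)·(0.899244) = 0.331004
L = 0.382803/0.331004 = 1.1565

Final: 1.1565


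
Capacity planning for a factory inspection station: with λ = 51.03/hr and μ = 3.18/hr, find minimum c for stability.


Stability requires cμ > λ ⇔ c > λ/μ.
λ/μ = 51.03/3.18 = 16.0472
Minimum integer c = ⌊16.0472⌋ + 1 = 17
Check: 17·3.18 = 54.06 > 51.03, while 16·3.18 = 50.88 ≤ 51.03

Final: 17 servers


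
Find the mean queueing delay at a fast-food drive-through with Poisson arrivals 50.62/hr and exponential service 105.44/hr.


ρ = 50.62/105.44 = 0.4801
Wq = ρ/(μ−λ) = 0.4801/(105.44 − 50.62) = 0.4801/54.82 = 0.008757 hr

Final: 0.008757 hr


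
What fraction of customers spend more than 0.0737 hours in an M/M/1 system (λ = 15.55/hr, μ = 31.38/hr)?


W ~ Exponential(μ−λ) for M/M/1.
μ − λ = 31.38 − 15.55 = 15.8300
P(W > t) = e^{−(μ−λ)t} = e^{−1.1667} = 0.311402

Final: 0.311402


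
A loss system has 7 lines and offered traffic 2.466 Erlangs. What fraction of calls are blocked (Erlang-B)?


B(c,a) = (a^c/c!) / Σ_{k=0}^{c} a^k/k!
a^7/7! = 0.110032
Σ terms (k=0..7): 1.00000 + 2.46600 + 3.04058 + 2.49936 + 1.54085 + 0.75995 + 0.31234 + 0.11003 = 11.729105
B = 0.110032/11.729105 = 0.009381

Final: 0.009381


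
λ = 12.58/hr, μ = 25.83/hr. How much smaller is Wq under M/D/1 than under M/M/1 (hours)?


ρ = 12.58/25.83 = 0.4870
Wq(M/M/1) = ρ/(μ−λ) = 0.4870/13.25 = 0.03676 hr
Wq(M/D/1) = ρ/(2(μ−λ)) = 0.01838 hr
Savings = 0.03676 − 0.01838 = 0.01838 hr

Final: 0.01838 hr


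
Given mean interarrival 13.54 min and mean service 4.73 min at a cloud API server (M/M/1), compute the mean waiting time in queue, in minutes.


λ = 60/13.54 = 4.4313 /hr
μ = 60/4.73 = 12.6850 /hr
ρ = λ/μ = 4.4313/12.6850 = 0.3493
Wq = ρ/(μ−λ) = 0.3493/(12.6850−4.4313) = 0.04232 hr
In minutes: 0.04232·60 = 2.539 min

Final: 2.539 min


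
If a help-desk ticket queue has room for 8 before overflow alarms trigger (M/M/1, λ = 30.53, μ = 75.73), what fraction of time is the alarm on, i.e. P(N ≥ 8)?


ρ = 30.53/75.73 = 0.4031
P(N ≥ n) = ρ^n = 0.4031^8 = 0.0006977

Final: 0.0006977


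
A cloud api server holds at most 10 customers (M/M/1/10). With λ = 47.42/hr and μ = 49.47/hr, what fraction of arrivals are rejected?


ρ = λ/μ = 47.42/49.47 = 0.9586
P_K = (1−ρ)ρ^K/(1−ρ^(K+1)) = (0.04144·0.654932)/(1 − 0.627792)
= 0.027140/0.372208 = 0.072916

Final: 0.072916


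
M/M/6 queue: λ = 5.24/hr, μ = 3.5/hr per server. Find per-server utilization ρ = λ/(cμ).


ρ = λ/(cμ) = 5.24/(6·3.5) = 5.24/21.00 = 0.2495

Final: 0.2495


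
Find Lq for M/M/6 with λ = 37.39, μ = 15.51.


a = λ/μ = 2.4107; ρ = a/6 = 0.4018
P₀ = 0.089343
Lq = P₀·a^c·ρ / (c!·(1−ρ)²) = 0.089343·196.27365·0.4018/(720·0.35786)
= 0.02734

Final: 0.02734


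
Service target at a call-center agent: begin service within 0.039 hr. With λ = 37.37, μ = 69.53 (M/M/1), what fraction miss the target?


ρ = 37.37/69.53 = 0.5375
P(Wq > t) = ρ·e^{−(μ−λ)t} = 0.5375·e^{−1.2542}
= 0.5375·0.285293 = 0.153335

Final: 0.153335


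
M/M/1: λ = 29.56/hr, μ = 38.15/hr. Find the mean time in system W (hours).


W = 1/(μ−λ) = 1/(38.15 − 29.56) = 1/8.59 = 0.1164 hr

Final: 0.1164 hr


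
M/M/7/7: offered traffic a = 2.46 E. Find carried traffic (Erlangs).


B(7,2.46) = 0.009278 (Erlang-B)
Carried load = a(1 − B) = 2.46·(1 − 0.009278) = 2.46·0.990722 = 2.4372 E

Final: 2.4372 Erlangs


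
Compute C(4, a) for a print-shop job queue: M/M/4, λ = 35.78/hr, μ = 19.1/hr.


a = λ/μ = 1.8733; ρ = a/4 = 0.4683
P₀ = 0.149507 (from M/M/c formula)
C(c,a) = [a^c/(c!(1−ρ))]·P₀ = [12.31481/(24·0.5317)]·0.149507
= 0.96510·0.149507 = 0.144288

Final: 0.144288


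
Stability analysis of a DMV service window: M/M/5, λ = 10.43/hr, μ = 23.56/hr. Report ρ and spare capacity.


Total capacity cμ = 5·23.56 = 117.80/hr
ρ = λ/(cμ) = 10.43/117.80 = 0.08854
Stable ⇔ ρ < 1: YES
Spare capacity = cμ − λ = 117.80 − 10.43 = 107.37/hr

Final: ρ = 0.08854; stable; margin = 107.37/hr


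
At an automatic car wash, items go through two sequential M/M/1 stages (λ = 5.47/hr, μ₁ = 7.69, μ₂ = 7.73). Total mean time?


Each node sees arrival rate λ = 5.47/hr (tandem ⇒ throughput preserved).
W₁ = 1/(μ₁−λ) = 1/(7.69−5.47) = 0.45045 hr
W₂ = 1/(μ₂−λ) = 1/(7.73−5.47) = 0.44248 hr
W_total = W₁ + W₂ = 0.45045 + 0.44248 = 0.89293 hr

Final: 0.89293 hr


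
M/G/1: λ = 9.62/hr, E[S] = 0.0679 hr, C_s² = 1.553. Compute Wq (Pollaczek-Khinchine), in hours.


ρ = λ·E[S] = 9.62·0.0679 = 0.6532
E[S²] = E[S]²(1+C_s²) = 0.0679²·(1+1.553) = 0.011770
Wq = λ·E[S²]/(2(1−ρ)) = 9.62·0.011770/(2·0.3468) = 0.16325 hr

Final: 0.16325 hr


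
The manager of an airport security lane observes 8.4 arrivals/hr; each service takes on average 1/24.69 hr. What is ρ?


ρ = λ/μ = 8.4/24.69 = 0.3402

Final: 0.3402


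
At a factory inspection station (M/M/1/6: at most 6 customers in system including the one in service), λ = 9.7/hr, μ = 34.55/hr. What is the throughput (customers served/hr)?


ρ = 0.2808; P_K = (1−ρ)ρ^6/(1−ρ^7) = 0.0003523
λ_eff = λ(1 − P_K) = 9.7·(1 − 0.0003523) = 9.7·0.999648 = 9.6966 /hr

Final: 9.6966 /hr


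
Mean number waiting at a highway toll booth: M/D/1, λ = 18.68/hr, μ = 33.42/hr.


ρ = 18.68/33.42 = 0.5589
M/D/1: Lq = ρ²/(2(1−ρ)) = 0.3124/(2·0.4411) = 0.35418

Final: 0.35418


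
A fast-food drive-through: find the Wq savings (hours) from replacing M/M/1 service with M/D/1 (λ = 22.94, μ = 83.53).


ρ = 22.94/83.53 = 0.2746
Wq(M/M/1) = ρ/(μ−λ) = 0.2746/60.59 = 0.004533 hr
Wq(M/D/1) = ρ/(2(μ−λ)) = 0.002266 hr
Savings = 0.004533 − 0.002266 = 0.002266 hr

Final: 0.002266 hr


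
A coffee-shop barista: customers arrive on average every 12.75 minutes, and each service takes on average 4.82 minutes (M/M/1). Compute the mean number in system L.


λ = 60/12.75 = 4.7059 /hr
μ = 60/4.82 = 12.4481 /hr
ρ = λ/μ = 4.7059/12.4481 = 0.3780
L = ρ/(1−ρ) = 0.3780/0.6220 = 0.6078

Final: 0.6078


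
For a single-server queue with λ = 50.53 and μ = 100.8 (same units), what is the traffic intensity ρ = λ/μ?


ρ = λ/μ = 50.53/100.8 = 0.5013

Final: 0.5013


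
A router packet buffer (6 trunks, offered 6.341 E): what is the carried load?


B(6,6.341) = 0.288435 (Erlang-B)
Carried load = a(1 − B) = 6.341·(1 − 0.288435) = 6.341·0.711565 = 4.5120 E

Final: 4.5120 Erlangs
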